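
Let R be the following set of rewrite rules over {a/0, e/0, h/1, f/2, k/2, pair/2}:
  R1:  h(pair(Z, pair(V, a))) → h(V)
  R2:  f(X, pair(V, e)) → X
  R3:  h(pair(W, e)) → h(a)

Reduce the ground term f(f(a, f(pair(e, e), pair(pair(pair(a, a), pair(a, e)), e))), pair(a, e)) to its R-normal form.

1. f(f(a, f(pair(e, e), pair(pair(pair(a, a), pair(a, e)), e))), pair(a, e))  →  f(a, f(pair(e, e), pair(pair(pair(a, a), pair(a, e)), e)))   [R2 at ε]
2. f(a, f(pair(e, e), pair(pair(pair(a, a), pair(a, e)), e)))  →  f(a, pair(e, e))   [R2 at 2]
3. f(a, pair(e, e))  →  a   [R2 at ε]

a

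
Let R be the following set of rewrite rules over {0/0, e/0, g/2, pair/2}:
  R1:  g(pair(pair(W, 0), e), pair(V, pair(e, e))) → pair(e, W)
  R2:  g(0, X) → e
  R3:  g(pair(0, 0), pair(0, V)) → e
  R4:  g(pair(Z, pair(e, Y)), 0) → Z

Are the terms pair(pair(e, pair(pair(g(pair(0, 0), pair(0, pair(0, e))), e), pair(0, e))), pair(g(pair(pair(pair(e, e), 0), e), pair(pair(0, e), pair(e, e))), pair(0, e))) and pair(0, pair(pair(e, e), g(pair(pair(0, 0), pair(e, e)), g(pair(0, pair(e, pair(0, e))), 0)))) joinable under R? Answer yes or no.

Reduce t₁ = pair(pair(e, pair(pair(g(pair(0, 0), pair(0, pair(0, e))), e), pair(0, e))), pair(g(pair(pair(pair(e, e), 0), e), pair(pair(0, e), pair(e, e))), pair(0, e))):
1. pair(pair(e, pair(pair(g(pair(0, 0), pair(0, pair(0, e))), e), pair(0, e))), pair(g(pair(pair(pair(e, e), 0), e), pair(pair(0, e), pair(e, e))), pair(0, e)))  →  pair(pair(e, pair(pair(e, e), pair(0, e))), pair(g(pair(pair(pair(e, e), 0), e), pair(pair(0, e), pair(e, e))), pair(0, e)))   [R3 at 1.2.1.1]
2. pair(pair(e, pair(pair(e, e), pair(0, e))), pair(g(pair(pair(pair(e, e), 0), e), pair(pair(0, e), pair(e, e))), pair(0, e)))  →  pair(pair(e, pair(pair(e, e), pair(0, e))), pair(pair(e, pair(e, e)), pair(0, e)))   [R1 at 2.1]

Reduce t₂ = pair(0, pair(pair(e, e), g(pair(pair(0, 0), pair(e, e)), g(pair(0, pair(e, pair(0, e))), 0)))):
1. pair(0, pair(pair(e, e), g(pair(pair(0, 0), pair(e, e)), g(pair(0, pair(e, pair(0, e))), 0))))  →  pair(0, pair(pair(e, e), g(pair(pair(0, 0), pair(e, e)), 0)))   [R4 at 2.2.2]
2. pair(0, pair(pair(e, e), g(pair(pair(0, 0), pair(e, e)), 0)))  →  pair(0, pair(pair(e, e), pair(0, 0)))   [R4 at 2.2]

no — NF(t₁) = pair(pair(e, pair(pair(e, e), pair(0, e))), pair(pair(e, pair(e, e)), pair(0, e))), NF(t₂) = pair(0, pair(pair(e, e), pair(0, 0)))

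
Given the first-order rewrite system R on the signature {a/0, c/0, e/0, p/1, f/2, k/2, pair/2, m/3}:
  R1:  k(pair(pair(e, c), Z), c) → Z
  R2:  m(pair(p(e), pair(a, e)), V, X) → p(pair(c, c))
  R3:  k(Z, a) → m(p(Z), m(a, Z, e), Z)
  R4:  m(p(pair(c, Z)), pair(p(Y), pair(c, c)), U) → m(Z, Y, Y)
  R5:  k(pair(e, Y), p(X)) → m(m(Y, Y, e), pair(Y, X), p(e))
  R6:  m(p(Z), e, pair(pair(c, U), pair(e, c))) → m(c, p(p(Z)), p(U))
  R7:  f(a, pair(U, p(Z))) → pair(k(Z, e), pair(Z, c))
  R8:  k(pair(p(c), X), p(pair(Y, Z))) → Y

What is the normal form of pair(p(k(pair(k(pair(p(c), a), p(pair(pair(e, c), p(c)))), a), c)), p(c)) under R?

1. pair(p(k(pair(k(pair(p(c), a), p(pair(pair(e, c), p(c)))), a), c)), p(c))  →  pair(p(k(pair(pair(e, c), a), c)), p(c))   [R8 at 1.1.1.1]
2. pair(p(k(pair(pair(e, c), a), c)), p(c))  →  pair(p(a), p(c))   [R1 at 1.1]

pair(p(a), p(c))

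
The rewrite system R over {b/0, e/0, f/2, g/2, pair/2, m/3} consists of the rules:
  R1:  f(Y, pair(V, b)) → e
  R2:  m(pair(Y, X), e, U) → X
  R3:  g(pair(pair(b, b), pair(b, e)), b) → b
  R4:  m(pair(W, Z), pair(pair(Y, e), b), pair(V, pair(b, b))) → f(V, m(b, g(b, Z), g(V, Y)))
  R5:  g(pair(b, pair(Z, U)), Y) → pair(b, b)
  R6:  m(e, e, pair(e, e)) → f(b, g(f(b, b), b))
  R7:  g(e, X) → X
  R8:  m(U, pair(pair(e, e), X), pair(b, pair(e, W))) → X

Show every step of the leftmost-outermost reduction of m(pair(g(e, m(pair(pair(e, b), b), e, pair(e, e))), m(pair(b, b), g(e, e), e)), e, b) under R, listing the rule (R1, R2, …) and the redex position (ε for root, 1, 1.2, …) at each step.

b

1. m(pair(g(e, m(pair(pair(e, b), b), e, pair(e, e))), m(pair(b, b), g(e, e), e)), e, b)  →  m(pair(b, b), g(e, e), e)   [R2 at ε]
2. m(pair(b, b), g(e, e), e)  →  m(pair(b, b), e, e)   [R7 at 2]
3. m(pair(b, b), e, e)  →  b   [R2 at ε]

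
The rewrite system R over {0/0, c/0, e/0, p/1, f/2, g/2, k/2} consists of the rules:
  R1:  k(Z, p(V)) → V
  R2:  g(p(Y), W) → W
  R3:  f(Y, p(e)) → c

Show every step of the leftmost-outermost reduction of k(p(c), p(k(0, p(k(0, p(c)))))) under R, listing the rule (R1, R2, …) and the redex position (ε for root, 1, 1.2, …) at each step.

1. k(p(c), p(k(0, p(k(0, p(c))))))  →  k(0, p(k(0, p(c))))   [R1 at ε]
2. k(0, p(k(0, p(c))))  →  k(0, p(c))   [R1 at ε]
3. k(0, p(c))  →  c   [R1 at ε]

c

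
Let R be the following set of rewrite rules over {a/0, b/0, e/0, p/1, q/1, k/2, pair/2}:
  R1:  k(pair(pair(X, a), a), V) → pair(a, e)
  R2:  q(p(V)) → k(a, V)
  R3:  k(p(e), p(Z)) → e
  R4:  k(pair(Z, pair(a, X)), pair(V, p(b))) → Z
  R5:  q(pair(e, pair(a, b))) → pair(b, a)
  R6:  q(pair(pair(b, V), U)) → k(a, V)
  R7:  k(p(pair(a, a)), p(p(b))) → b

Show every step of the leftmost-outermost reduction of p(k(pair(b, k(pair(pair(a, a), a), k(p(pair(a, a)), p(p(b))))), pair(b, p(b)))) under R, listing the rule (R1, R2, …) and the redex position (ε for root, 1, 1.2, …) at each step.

p(b)

1. p(k(pair(b, k(pair(pair(a, a), a), k(p(pair(a, a)), p(p(b))))), pair(b, p(b))))  →  p(k(pair(b, pair(a, e)), pair(b, p(b))))   [R1 at 1.1.2]
2. p(k(pair(b, pair(a, e)), pair(b, p(b))))  →  p(b)   [R4 at 1]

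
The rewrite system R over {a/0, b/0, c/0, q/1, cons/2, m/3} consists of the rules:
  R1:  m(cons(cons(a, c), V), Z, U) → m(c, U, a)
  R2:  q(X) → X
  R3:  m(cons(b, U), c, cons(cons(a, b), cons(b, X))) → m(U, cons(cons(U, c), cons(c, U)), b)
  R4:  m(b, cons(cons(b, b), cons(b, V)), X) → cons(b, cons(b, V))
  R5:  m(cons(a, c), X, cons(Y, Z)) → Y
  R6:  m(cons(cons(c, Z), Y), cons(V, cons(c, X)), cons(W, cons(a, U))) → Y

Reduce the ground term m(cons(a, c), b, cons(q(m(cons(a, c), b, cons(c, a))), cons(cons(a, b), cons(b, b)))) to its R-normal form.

1. m(cons(a, c), b, cons(q(m(cons(a, c), b, cons(c, a))), cons(cons(a, b), cons(b, b))))  →  q(m(cons(a, c), b, cons(c, a)))   [R5 at ε]
2. q(m(cons(a, c), b, cons(c, a)))  →  m(cons(a, c), b, cons(c, a))   [R2 at ε]
3. m(cons(a, c), b, cons(c, a))  →  c   [R5 at ε]

c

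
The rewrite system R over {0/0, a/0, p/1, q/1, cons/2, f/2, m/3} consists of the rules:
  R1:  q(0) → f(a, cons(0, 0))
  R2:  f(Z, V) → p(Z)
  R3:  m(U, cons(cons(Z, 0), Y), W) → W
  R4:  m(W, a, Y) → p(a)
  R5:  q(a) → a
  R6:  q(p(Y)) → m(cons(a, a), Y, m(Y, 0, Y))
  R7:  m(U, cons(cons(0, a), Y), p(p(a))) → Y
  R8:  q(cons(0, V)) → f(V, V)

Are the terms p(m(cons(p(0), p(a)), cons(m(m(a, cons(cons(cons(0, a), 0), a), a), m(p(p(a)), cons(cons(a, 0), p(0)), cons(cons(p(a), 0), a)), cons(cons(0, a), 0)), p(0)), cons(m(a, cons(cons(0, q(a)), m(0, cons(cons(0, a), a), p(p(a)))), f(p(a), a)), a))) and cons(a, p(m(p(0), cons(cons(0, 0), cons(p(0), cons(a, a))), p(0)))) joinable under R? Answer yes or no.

no — NF(t₁) = p(cons(a, a)), NF(t₂) = cons(a, p(p(0)))

Reduce t₁ = p(m(cons(p(0), p(a)), cons(m(m(a, cons(cons(cons(0, a), 0), a), a), m(p(p(a)), cons(cons(a, 0), p(0)), cons(cons(p(a), 0), a)), cons(cons(0, a), 0)), p(0)), cons(m(a, cons(cons(0, q(a)), m(0, cons(cons(0, a), a), p(p(a)))), f(p(a), a)), a))):
1. p(m(cons(p(0), p(a)), cons(m(m(a, cons(cons(cons(0, a), 0), a), a), m(p(p(a)), cons(cons(a, 0), p(0)), cons(cons(p(a), 0), a)), cons(cons(0, a), 0)), p(0)), cons(m(a, cons(cons(0, q(a)), m(0, cons(cons(0, a), a), p(p(a)))), f(p(a), a)), a)))  →  p(m(cons(p(0), p(a)), cons(m(a, m(p(p(a)), cons(cons(a, 0), p(0)), cons(cons(p(a), 0), a)), cons(cons(0, a), 0)), p(0)), cons(m(a, cons(cons(0, q(a)), m(0, cons(cons(0, a), a), p(p(a)))), f(p(a), a)), a)))   [R3 at 1.2.1.1]
2. p(m(cons(p(0), p(a)), cons(m(a, m(p(p(a)), cons(cons(a, 0), p(0)), cons(cons(p(a), 0), a)), cons(cons(0, a), 0)), p(0)), cons(m(a, cons(cons(0, q(a)), m(0, cons(cons(0, a), a), p(p(a)))), f(p(a), a)), a)))  →  p(m(cons(p(0), p(a)), cons(m(a, cons(cons(p(a), 0), a), cons(cons(0, a), 0)), p(0)), cons(m(a, cons(cons(0, q(a)), m(0, cons(cons(0, a), a), p(p(a)))), f(p(a), a)), a)))   [R3 at 1.2.1.2]
3. p(m(cons(p(0), p(a)), cons(m(a, cons(cons(p(a), 0), a), cons(cons(0, a), 0)), p(0)), cons(m(a, cons(cons(0, q(a)), m(0, cons(cons(0, a), a), p(p(a)))), f(p(a), a)), a)))  →  p(m(cons(p(0), p(a)), cons(cons(cons(0, a), 0), p(0)), cons(m(a, cons(cons(0, q(a)), m(0, cons(cons(0, a), a), p(p(a)))), f(p(a), a)), a)))   [R3 at 1.2.1]
4. p(m(cons(p(0), p(a)), cons(cons(cons(0, a), 0), p(0)), cons(m(a, cons(cons(0, q(a)), m(0, cons(cons(0, a), a), p(p(a)))), f(p(a), a)), a)))  →  p(cons(m(a, cons(cons(0, q(a)), m(0, cons(cons(0, a), a), p(p(a)))), f(p(a), a)), a))   [R3 at 1]
5. p(cons(m(a, cons(cons(0, q(a)), m(0, cons(cons(0, a), a), p(p(a)))), f(p(a), a)), a))  →  p(cons(m(a, cons(cons(0, a), m(0, cons(cons(0, a), a), p(p(a)))), f(p(a), a)), a))   [R5 at 1.1.2.1.2]
6. p(cons(m(a, cons(cons(0, a), m(0, cons(cons(0, a), a), p(p(a)))), f(p(a), a)), a))  →  p(cons(m(a, cons(cons(0, a), a), f(p(a), a)), a))   [R7 at 1.1.2.2]
7. p(cons(m(a, cons(cons(0, a), a), f(p(a), a)), a))  →  p(cons(m(a, cons(cons(0, a), a), p(p(a))), a))   [R2 at 1.1.3]
8. p(cons(m(a, cons(cons(0, a), a), p(p(a))), a))  →  p(cons(a, a))   [R7 at 1.1]

Reduce t₂ = cons(a, p(m(p(0), cons(cons(0, 0), cons(p(0), cons(a, a))), p(0)))):
1. cons(a, p(m(p(0), cons(cons(0, 0), cons(p(0), cons(a, a))), p(0))))  →  cons(a, p(p(0)))   [R3 at 2.1]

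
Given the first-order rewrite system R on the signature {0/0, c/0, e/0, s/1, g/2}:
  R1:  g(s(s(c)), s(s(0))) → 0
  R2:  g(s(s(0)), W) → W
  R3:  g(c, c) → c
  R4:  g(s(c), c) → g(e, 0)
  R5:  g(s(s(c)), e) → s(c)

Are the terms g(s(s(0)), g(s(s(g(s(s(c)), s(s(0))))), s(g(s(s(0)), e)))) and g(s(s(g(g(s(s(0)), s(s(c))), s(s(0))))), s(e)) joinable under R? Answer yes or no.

yes — NF(t₁) = s(e), NF(t₂) = s(e)

Reduce t₁ = g(s(s(0)), g(s(s(g(s(s(c)), s(s(0))))), s(g(s(s(0)), e)))):
1. g(s(s(0)), g(s(s(g(s(s(c)), s(s(0))))), s(g(s(s(0)), e))))  →  g(s(s(g(s(s(c)), s(s(0))))), s(g(s(s(0)), e)))   [R2 at ε]
2. g(s(s(g(s(s(c)), s(s(0))))), s(g(s(s(0)), e)))  →  g(s(s(0)), s(g(s(s(0)), e)))   [R1 at 1.1.1]
3. g(s(s(0)), s(g(s(s(0)), e)))  →  s(g(s(s(0)), e))   [R2 at ε]
4. s(g(s(s(0)), e))  →  s(e)   [R2 at 1]

Reduce t₂ = g(s(s(g(g(s(s(0)), s(s(c))), s(s(0))))), s(e)):
1. g(s(s(g(g(s(s(0)), s(s(c))), s(s(0))))), s(e))  →  g(s(s(g(s(s(c)), s(s(0))))), s(e))   [R2 at 1.1.1.1]
2. g(s(s(g(s(s(c)), s(s(0))))), s(e))  →  g(s(s(0)), s(e))   [R1 at 1.1.1]
3. g(s(s(0)), s(e))  →  s(e)   [R2 at ε]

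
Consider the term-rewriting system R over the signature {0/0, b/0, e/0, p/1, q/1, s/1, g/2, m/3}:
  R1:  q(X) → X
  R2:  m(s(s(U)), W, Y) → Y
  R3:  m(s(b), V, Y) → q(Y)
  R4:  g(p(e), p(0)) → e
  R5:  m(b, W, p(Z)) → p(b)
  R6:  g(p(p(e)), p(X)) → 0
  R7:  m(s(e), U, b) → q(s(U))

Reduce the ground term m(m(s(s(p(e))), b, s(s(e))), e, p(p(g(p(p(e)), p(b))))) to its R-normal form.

p(p(0))

1. m(m(s(s(p(e))), b, s(s(e))), e, p(p(g(p(p(e)), p(b)))))  →  m(s(s(e)), e, p(p(g(p(p(e)), p(b)))))   [R2 at 1]
2. m(s(s(e)), e, p(p(g(p(p(e)), p(b)))))  →  p(p(g(p(p(e)), p(b))))   [R2 at ε]
3. p(p(g(p(p(e)), p(b))))  →  p(p(0))   [R6 at 1.1]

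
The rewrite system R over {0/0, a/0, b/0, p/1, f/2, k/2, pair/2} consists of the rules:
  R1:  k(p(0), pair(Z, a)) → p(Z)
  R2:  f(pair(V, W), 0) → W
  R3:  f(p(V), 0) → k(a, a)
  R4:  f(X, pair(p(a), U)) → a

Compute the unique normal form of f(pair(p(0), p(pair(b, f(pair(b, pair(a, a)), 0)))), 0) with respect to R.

1. f(pair(p(0), p(pair(b, f(pair(b, pair(a, a)), 0)))), 0)  →  p(pair(b, f(pair(b, pair(a, a)), 0)))   [R2 at ε]
2. p(pair(b, f(pair(b, pair(a, a)), 0)))  →  p(pair(b, pair(a, a)))   [R2 at 1.2]

p(pair(b, pair(a, a)))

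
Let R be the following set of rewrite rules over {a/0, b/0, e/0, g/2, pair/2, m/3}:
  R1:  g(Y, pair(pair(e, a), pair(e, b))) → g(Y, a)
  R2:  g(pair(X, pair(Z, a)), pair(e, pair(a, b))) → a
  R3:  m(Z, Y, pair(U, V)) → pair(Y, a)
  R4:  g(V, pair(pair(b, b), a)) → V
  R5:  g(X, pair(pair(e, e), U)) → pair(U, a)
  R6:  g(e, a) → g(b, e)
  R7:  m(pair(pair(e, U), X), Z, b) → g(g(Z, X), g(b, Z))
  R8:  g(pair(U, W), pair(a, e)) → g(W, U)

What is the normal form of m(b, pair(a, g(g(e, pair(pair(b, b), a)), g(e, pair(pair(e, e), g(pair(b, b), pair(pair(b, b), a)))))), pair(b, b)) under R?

1. m(b, pair(a, g(g(e, pair(pair(b, b), a)), g(e, pair(pair(e, e), g(pair(b, b), pair(pair(b, b), a)))))), pair(b, b))  →  pair(pair(a, g(g(e, pair(pair(b, b), a)), g(e, pair(pair(e, e), g(pair(b, b), pair(pair(b, b), a)))))), a)   [R3 at ε]
2. pair(pair(a, g(g(e, pair(pair(b, b), a)), g(e, pair(pair(e, e), g(pair(b, b), pair(pair(b, b), a)))))), a)  →  pair(pair(a, g(e, g(e, pair(pair(e, e), g(pair(b, b), pair(pair(b, b), a)))))), a)   [R4 at 1.2.1]
3. pair(pair(a, g(e, g(e, pair(pair(e, e), g(pair(b, b), pair(pair(b, b), a)))))), a)  →  pair(pair(a, g(e, pair(g(pair(b, b), pair(pair(b, b), a)), a))), a)   [R5 at 1.2.2]
4. pair(pair(a, g(e, pair(g(pair(b, b), pair(pair(b, b), a)), a))), a)  →  pair(pair(a, g(e, pair(pair(b, b), a))), a)   [R4 at 1.2.2.1]
5. pair(pair(a, g(e, pair(pair(b, b), a))), a)  →  pair(pair(a, e), a)   [R4 at 1.2]

pair(pair(a, e), a)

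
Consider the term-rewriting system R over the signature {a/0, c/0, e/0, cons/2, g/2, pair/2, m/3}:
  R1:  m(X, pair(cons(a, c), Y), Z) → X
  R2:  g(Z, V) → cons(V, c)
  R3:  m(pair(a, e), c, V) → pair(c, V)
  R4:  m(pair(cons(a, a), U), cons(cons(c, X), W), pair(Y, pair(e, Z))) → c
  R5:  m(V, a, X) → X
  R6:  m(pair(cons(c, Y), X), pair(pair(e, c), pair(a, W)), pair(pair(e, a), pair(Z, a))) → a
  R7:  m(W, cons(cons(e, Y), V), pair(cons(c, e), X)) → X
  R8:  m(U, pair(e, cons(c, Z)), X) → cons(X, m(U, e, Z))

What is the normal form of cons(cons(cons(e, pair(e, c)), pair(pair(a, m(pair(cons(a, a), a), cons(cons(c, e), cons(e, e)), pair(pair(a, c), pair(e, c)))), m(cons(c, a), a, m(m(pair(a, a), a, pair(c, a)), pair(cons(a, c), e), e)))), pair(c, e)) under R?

1. cons(cons(cons(e, pair(e, c)), pair(pair(a, m(pair(cons(a, a), a), cons(cons(c, e), cons(e, e)), pair(pair(a, c), pair(e, c)))), m(cons(c, a), a, m(m(pair(a, a), a, pair(c, a)), pair(cons(a, c), e), e)))), pair(c, e))  →  cons(cons(cons(e, pair(e, c)), pair(pair(a, c), m(cons(c, a), a, m(m(pair(a, a), a, pair(c, a)), pair(cons(a, c), e), e)))), pair(c, e))   [R4 at 1.2.1.2]
2. cons(cons(cons(e, pair(e, c)), pair(pair(a, c), m(cons(c, a), a, m(m(pair(a, a), a, pair(c, a)), pair(cons(a, c), e), e)))), pair(c, e))  →  cons(cons(cons(e, pair(e, c)), pair(pair(a, c), m(m(pair(a, a), a, pair(c, a)), pair(cons(a, c), e), e))), pair(c, e))   [R5 at 1.2.2]
3. cons(cons(cons(e, pair(e, c)), pair(pair(a, c), m(m(pair(a, a), a, pair(c, a)), pair(cons(a, c), e), e))), pair(c, e))  →  cons(cons(cons(e, pair(e, c)), pair(pair(a, c), m(pair(a, a), a, pair(c, a)))), pair(c, e))   [R1 at 1.2.2]
4. cons(cons(cons(e, pair(e, c)), pair(pair(a, c), m(pair(a, a), a, pair(c, a)))), pair(c, e))  →  cons(cons(cons(e, pair(e, c)), pair(pair(a, c), pair(c, a))), pair(c, e))   [R5 at 1.2.2]

cons(cons(cons(e, pair(e, c)), pair(pair(a, c), pair(c, a))), pair(c, e))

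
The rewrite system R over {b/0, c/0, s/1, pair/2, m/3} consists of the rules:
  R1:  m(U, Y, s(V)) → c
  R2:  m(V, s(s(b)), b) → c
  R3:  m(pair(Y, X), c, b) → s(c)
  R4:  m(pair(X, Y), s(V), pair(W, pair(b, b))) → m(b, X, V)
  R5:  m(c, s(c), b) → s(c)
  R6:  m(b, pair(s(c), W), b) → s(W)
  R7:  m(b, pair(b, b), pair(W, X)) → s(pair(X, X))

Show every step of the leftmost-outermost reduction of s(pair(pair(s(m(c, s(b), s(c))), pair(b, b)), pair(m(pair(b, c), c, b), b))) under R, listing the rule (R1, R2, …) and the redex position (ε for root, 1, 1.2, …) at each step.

s(pair(pair(s(c), pair(b, b)), pair(s(c), b)))

1. s(pair(pair(s(m(c, s(b), s(c))), pair(b, b)), pair(m(pair(b, c), c, b), b)))  →  s(pair(pair(s(c), pair(b, b)), pair(m(pair(b, c), c, b), b)))   [R1 at 1.1.1.1]
2. s(pair(pair(s(c), pair(b, b)), pair(m(pair(b, c), c, b), b)))  →  s(pair(pair(s(c), pair(b, b)), pair(s(c), b)))   [R3 at 1.2.1]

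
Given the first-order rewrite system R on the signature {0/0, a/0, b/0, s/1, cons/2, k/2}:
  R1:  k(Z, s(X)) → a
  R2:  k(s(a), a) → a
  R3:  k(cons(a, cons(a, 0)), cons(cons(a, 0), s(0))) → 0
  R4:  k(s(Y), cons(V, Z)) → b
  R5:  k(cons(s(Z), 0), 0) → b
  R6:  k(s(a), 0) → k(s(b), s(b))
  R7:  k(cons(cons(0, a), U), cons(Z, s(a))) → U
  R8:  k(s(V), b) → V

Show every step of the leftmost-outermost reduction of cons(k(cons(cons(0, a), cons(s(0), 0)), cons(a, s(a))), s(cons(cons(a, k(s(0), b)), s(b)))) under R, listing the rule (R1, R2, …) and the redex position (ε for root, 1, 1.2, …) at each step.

cons(cons(s(0), 0), s(cons(cons(a, 0), s(b))))

1. cons(k(cons(cons(0, a), cons(s(0), 0)), cons(a, s(a))), s(cons(cons(a, k(s(0), b)), s(b))))  →  cons(cons(s(0), 0), s(cons(cons(a, k(s(0), b)), s(b))))   [R7 at 1]
2. cons(cons(s(0), 0), s(cons(cons(a, k(s(0), b)), s(b))))  →  cons(cons(s(0), 0), s(cons(cons(a, 0), s(b))))   [R8 at 2.1.1.2]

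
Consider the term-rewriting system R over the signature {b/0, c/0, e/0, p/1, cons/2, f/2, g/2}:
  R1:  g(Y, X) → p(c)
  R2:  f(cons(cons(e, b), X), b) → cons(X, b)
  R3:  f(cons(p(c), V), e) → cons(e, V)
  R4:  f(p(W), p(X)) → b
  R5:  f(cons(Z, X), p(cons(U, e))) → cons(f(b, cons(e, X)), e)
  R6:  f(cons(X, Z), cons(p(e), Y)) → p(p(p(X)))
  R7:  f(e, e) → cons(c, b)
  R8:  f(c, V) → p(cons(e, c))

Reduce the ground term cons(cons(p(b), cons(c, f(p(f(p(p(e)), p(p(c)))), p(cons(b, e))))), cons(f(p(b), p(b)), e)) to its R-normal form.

1. cons(cons(p(b), cons(c, f(p(f(p(p(e)), p(p(c)))), p(cons(b, e))))), cons(f(p(b), p(b)), e))  →  cons(cons(p(b), cons(c, b)), cons(f(p(b), p(b)), e))   [R4 at 1.2.2]
2. cons(cons(p(b), cons(c, b)), cons(f(p(b), p(b)), e))  →  cons(cons(p(b), cons(c, b)), cons(b, e))   [R4 at 2.1]

cons(cons(p(b), cons(c, b)), cons(b, e))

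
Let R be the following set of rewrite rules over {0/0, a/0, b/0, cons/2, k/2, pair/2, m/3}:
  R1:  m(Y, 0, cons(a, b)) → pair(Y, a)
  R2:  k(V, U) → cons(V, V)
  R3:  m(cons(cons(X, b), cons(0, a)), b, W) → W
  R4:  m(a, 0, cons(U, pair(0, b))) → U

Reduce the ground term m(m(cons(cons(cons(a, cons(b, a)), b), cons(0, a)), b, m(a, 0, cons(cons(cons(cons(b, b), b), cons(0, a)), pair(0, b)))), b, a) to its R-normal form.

a

1. m(m(cons(cons(cons(a, cons(b, a)), b), cons(0, a)), b, m(a, 0, cons(cons(cons(cons(b, b), b), cons(0, a)), pair(0, b)))), b, a)  →  m(m(a, 0, cons(cons(cons(cons(b, b), b), cons(0, a)), pair(0, b))), b, a)   [R3 at 1]
2. m(m(a, 0, cons(cons(cons(cons(b, b), b), cons(0, a)), pair(0, b))), b, a)  →  m(cons(cons(cons(b, b), b), cons(0, a)), b, a)   [R4 at 1]
3. m(cons(cons(cons(b, b), b), cons(0, a)), b, a)  →  a   [R3 at ε]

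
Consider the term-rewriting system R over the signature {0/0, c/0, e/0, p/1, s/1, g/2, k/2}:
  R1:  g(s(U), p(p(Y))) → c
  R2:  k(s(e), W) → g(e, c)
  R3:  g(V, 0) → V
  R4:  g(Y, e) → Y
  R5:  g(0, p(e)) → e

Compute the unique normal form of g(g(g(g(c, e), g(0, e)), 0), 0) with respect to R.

c

1. g(g(g(g(c, e), g(0, e)), 0), 0)  →  g(g(g(c, e), g(0, e)), 0)   [R3 at ε]
2. g(g(g(c, e), g(0, e)), 0)  →  g(g(c, e), g(0, e))   [R3 at ε]
3. g(g(c, e), g(0, e))  →  g(c, g(0, e))   [R4 at 1]
4. g(c, g(0, e))  →  g(c, 0)   [R4 at 2]
5. g(c, 0)  →  c   [R3 at ε]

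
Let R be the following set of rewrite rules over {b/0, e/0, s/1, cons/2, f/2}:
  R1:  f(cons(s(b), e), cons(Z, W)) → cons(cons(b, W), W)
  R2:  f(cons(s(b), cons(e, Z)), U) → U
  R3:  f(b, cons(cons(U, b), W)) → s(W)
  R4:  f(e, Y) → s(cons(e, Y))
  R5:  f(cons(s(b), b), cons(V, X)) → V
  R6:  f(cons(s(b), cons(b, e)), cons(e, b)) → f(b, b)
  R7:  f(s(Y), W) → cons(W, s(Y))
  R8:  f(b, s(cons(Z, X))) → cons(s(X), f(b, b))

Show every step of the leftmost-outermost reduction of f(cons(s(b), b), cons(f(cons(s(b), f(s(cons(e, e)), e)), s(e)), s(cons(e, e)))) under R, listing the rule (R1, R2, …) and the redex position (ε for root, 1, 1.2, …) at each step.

1. f(cons(s(b), b), cons(f(cons(s(b), f(s(cons(e, e)), e)), s(e)), s(cons(e, e))))  →  f(cons(s(b), f(s(cons(e, e)), e)), s(e))   [R5 at ε]
2. f(cons(s(b), f(s(cons(e, e)), e)), s(e))  →  f(cons(s(b), cons(e, s(cons(e, e)))), s(e))   [R7 at 1.2]
3. f(cons(s(b), cons(e, s(cons(e, e)))), s(e))  →  s(e)   [R2 at ε]

s(e)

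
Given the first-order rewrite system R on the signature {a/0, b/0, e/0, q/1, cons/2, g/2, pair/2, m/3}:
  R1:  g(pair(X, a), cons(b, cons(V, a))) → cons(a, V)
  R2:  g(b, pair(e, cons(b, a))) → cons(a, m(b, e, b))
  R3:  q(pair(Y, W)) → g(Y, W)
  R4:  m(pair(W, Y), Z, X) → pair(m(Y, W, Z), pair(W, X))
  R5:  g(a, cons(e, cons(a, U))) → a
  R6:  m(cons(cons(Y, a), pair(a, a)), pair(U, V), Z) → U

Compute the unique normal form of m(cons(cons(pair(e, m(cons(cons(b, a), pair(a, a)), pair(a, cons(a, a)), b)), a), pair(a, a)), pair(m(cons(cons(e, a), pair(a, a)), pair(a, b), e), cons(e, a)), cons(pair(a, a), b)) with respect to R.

a

1. m(cons(cons(pair(e, m(cons(cons(b, a), pair(a, a)), pair(a, cons(a, a)), b)), a), pair(a, a)), pair(m(cons(cons(e, a), pair(a, a)), pair(a, b), e), cons(e, a)), cons(pair(a, a), b))  →  m(cons(cons(e, a), pair(a, a)), pair(a, b), e)   [R6 at ε]
2. m(cons(cons(e, a), pair(a, a)), pair(a, b), e)  →  a   [R6 at ε]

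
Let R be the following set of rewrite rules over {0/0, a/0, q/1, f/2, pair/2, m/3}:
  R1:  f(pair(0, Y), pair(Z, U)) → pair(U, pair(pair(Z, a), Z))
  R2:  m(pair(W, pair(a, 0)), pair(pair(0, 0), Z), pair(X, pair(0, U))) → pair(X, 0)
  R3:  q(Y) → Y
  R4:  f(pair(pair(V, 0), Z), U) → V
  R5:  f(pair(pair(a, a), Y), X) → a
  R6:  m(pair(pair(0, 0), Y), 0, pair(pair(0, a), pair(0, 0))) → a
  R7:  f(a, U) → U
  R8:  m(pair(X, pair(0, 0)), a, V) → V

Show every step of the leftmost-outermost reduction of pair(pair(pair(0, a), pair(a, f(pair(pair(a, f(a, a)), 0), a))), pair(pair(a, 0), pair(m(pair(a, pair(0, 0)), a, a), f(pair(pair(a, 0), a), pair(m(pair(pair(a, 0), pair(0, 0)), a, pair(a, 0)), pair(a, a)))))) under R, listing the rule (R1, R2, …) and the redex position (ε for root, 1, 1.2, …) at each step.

pair(pair(pair(0, a), pair(a, a)), pair(pair(a, 0), pair(a, a)))

1. pair(pair(pair(0, a), pair(a, f(pair(pair(a, f(a, a)), 0), a))), pair(pair(a, 0), pair(m(pair(a, pair(0, 0)), a, a), f(pair(pair(a, 0), a), pair(m(pair(pair(a, 0), pair(0, 0)), a, pair(a, 0)), pair(a, a))))))  →  pair(pair(pair(0, a), pair(a, f(pair(pair(a, a), 0), a))), pair(pair(a, 0), pair(m(pair(a, pair(0, 0)), a, a), f(pair(pair(a, 0), a), pair(m(pair(pair(a, 0), pair(0, 0)), a, pair(a, 0)), pair(a, a))))))   [R7 at 1.2.2.1.1.2]
2. pair(pair(pair(0, a), pair(a, f(pair(pair(a, a), 0), a))), pair(pair(a, 0), pair(m(pair(a, pair(0, 0)), a, a), f(pair(pair(a, 0), a), pair(m(pair(pair(a, 0), pair(0, 0)), a, pair(a, 0)), pair(a, a))))))  →  pair(pair(pair(0, a), pair(a, a)), pair(pair(a, 0), pair(m(pair(a, pair(0, 0)), a, a), f(pair(pair(a, 0), a), pair(m(pair(pair(a, 0), pair(0, 0)), a, pair(a, 0)), pair(a, a))))))   [R5 at 1.2.2]
3. pair(pair(pair(0, a), pair(a, a)), pair(pair(a, 0), pair(m(pair(a, pair(0, 0)), a, a), f(pair(pair(a, 0), a), pair(m(pair(pair(a, 0), pair(0, 0)), a, pair(a, 0)), pair(a, a))))))  →  pair(pair(pair(0, a), pair(a, a)), pair(pair(a, 0), pair(a, f(pair(pair(a, 0), a), pair(m(pair(pair(a, 0), pair(0, 0)), a, pair(a, 0)), pair(a, a))))))   [R8 at 2.2.1]
4. pair(pair(pair(0, a), pair(a, a)), pair(pair(a, 0), pair(a, f(pair(pair(a, 0), a), pair(m(pair(pair(a, 0), pair(0, 0)), a, pair(a, 0)), pair(a, a))))))  →  pair(pair(pair(0, a), pair(a, a)), pair(pair(a, 0), pair(a, a)))   [R4 at 2.2.2]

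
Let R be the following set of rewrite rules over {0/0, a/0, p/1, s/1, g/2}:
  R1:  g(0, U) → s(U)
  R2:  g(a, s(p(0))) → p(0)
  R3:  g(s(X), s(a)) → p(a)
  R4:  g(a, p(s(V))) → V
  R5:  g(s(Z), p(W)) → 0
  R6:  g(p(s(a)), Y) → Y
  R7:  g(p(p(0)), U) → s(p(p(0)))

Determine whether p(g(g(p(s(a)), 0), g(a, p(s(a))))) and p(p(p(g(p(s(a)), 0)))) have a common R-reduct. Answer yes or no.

Reduce t₁ = p(g(g(p(s(a)), 0), g(a, p(s(a))))):
1. p(g(g(p(s(a)), 0), g(a, p(s(a)))))  →  p(g(0, g(a, p(s(a)))))   [R6 at 1.1]
2. p(g(0, g(a, p(s(a)))))  →  p(s(g(a, p(s(a)))))   [R1 at 1]
3. p(s(g(a, p(s(a)))))  →  p(s(a))   [R4 at 1.1]

Reduce t₂ = p(p(p(g(p(s(a)), 0)))):
1. p(p(p(g(p(s(a)), 0))))  →  p(p(p(0)))   [R6 at 1.1.1]

no — NF(t₁) = p(s(a)), NF(t₂) = p(p(p(0)))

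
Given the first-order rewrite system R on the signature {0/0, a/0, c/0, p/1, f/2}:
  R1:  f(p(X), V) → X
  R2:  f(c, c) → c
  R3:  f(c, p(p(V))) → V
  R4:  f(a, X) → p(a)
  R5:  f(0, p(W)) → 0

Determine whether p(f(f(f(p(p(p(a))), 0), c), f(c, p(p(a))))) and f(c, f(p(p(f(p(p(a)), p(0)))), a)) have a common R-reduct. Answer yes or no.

no — NF(t₁) = p(a), NF(t₂) = a

Reduce t₁ = p(f(f(f(p(p(p(a))), 0), c), f(c, p(p(a))))):
1. p(f(f(f(p(p(p(a))), 0), c), f(c, p(p(a)))))  →  p(f(f(p(p(a)), c), f(c, p(p(a)))))   [R1 at 1.1.1]
2. p(f(f(p(p(a)), c), f(c, p(p(a)))))  →  p(f(p(a), f(c, p(p(a)))))   [R1 at 1.1]
3. p(f(p(a), f(c, p(p(a)))))  →  p(a)   [R1 at 1]

Reduce t₂ = f(c, f(p(p(f(p(p(a)), p(0)))), a)):
1. f(c, f(p(p(f(p(p(a)), p(0)))), a))  →  f(c, p(f(p(p(a)), p(0))))   [R1 at 2]
2. f(c, p(f(p(p(a)), p(0))))  →  f(c, p(p(a)))   [R1 at 2.1]
3. f(c, p(p(a)))  →  a   [R3 at ε]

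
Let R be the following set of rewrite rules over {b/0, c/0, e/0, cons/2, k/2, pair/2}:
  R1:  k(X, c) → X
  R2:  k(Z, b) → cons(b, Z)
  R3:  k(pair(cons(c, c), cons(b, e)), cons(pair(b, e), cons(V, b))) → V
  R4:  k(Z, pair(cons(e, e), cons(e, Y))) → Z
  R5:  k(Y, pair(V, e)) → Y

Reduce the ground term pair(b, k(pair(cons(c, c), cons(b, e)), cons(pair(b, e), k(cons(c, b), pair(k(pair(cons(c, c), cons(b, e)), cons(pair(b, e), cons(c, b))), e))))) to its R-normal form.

pair(b, c)

1. pair(b, k(pair(cons(c, c), cons(b, e)), cons(pair(b, e), k(cons(c, b), pair(k(pair(cons(c, c), cons(b, e)), cons(pair(b, e), cons(c, b))), e)))))  →  pair(b, k(pair(cons(c, c), cons(b, e)), cons(pair(b, e), cons(c, b))))   [R5 at 2.2.2]
2. pair(b, k(pair(cons(c, c), cons(b, e)), cons(pair(b, e), cons(c, b))))  →  pair(b, c)   [R3 at 2]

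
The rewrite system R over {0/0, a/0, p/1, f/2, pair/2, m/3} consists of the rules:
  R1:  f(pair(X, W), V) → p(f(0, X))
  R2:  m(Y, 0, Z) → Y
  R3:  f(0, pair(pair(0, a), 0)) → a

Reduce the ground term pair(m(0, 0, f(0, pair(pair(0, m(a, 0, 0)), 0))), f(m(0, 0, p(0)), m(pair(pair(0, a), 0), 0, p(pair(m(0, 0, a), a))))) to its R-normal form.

1. pair(m(0, 0, f(0, pair(pair(0, m(a, 0, 0)), 0))), f(m(0, 0, p(0)), m(pair(pair(0, a), 0), 0, p(pair(m(0, 0, a), a)))))  →  pair(0, f(m(0, 0, p(0)), m(pair(pair(0, a), 0), 0, p(pair(m(0, 0, a), a)))))   [R2 at 1]
2. pair(0, f(m(0, 0, p(0)), m(pair(pair(0, a), 0), 0, p(pair(m(0, 0, a), a)))))  →  pair(0, f(0, m(pair(pair(0, a), 0), 0, p(pair(m(0, 0, a), a)))))   [R2 at 2.1]
3. pair(0, f(0, m(pair(pair(0, a), 0), 0, p(pair(m(0, 0, a), a)))))  →  pair(0, f(0, pair(pair(0, a), 0)))   [R2 at 2.2]
4. pair(0, f(0, pair(pair(0, a), 0)))  →  pair(0, a)   [R3 at 2]

pair(0, a)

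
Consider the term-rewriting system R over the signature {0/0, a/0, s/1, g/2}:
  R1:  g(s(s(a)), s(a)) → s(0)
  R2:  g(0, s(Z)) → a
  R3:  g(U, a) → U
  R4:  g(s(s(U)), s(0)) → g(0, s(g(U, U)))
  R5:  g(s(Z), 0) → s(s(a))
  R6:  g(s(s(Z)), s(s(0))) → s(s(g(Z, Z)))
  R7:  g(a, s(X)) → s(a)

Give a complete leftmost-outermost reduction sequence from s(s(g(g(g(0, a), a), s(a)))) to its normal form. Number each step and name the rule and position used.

s(s(a))

1. s(s(g(g(g(0, a), a), s(a))))  →  s(s(g(g(0, a), s(a))))   [R3 at 1.1.1]
2. s(s(g(g(0, a), s(a))))  →  s(s(g(0, s(a))))   [R3 at 1.1.1]
3. s(s(g(0, s(a))))  →  s(s(a))   [R2 at 1.1]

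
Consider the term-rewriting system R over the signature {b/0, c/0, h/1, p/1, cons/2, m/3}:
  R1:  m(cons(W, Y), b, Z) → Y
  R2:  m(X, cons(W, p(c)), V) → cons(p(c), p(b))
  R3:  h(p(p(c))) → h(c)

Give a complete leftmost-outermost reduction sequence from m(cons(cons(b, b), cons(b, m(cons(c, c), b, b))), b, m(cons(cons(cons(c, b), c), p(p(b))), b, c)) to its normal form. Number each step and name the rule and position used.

1. m(cons(cons(b, b), cons(b, m(cons(c, c), b, b))), b, m(cons(cons(cons(c, b), c), p(p(b))), b, c))  →  cons(b, m(cons(c, c), b, b))   [R1 at ε]
2. cons(b, m(cons(c, c), b, b))  →  cons(b, c)   [R1 at 2]

cons(b, c)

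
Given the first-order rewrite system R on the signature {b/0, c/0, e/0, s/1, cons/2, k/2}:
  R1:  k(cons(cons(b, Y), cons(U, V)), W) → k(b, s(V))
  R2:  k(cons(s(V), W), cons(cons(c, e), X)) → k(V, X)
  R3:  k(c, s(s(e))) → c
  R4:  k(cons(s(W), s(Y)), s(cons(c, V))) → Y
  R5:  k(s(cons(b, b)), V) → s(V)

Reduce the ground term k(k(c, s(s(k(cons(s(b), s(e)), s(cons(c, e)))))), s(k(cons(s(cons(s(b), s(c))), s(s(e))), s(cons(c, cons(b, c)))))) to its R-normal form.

1. k(k(c, s(s(k(cons(s(b), s(e)), s(cons(c, e)))))), s(k(cons(s(cons(s(b), s(c))), s(s(e))), s(cons(c, cons(b, c))))))  →  k(k(c, s(s(e))), s(k(cons(s(cons(s(b), s(c))), s(s(e))), s(cons(c, cons(b, c))))))   [R4 at 1.2.1.1]
2. k(k(c, s(s(e))), s(k(cons(s(cons(s(b), s(c))), s(s(e))), s(cons(c, cons(b, c))))))  →  k(c, s(k(cons(s(cons(s(b), s(c))), s(s(e))), s(cons(c, cons(b, c))))))   [R3 at 1]
3. k(c, s(k(cons(s(cons(s(b), s(c))), s(s(e))), s(cons(c, cons(b, c))))))  →  k(c, s(s(e)))   [R4 at 2.1]
4. k(c, s(s(e)))  →  c   [R3 at ε]

c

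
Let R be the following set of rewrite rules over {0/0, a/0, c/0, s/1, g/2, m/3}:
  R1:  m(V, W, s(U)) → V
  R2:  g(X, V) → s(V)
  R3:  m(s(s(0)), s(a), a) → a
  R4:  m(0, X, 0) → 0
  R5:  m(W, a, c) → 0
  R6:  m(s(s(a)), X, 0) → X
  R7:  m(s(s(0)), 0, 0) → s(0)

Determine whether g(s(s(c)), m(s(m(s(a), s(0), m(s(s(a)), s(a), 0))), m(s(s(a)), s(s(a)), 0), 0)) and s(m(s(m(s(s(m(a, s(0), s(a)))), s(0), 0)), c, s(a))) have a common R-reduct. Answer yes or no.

no — NF(t₁) = s(s(s(a))), NF(t₂) = s(s(s(0)))

Reduce t₁ = g(s(s(c)), m(s(m(s(a), s(0), m(s(s(a)), s(a), 0))), m(s(s(a)), s(s(a)), 0), 0)):
1. g(s(s(c)), m(s(m(s(a), s(0), m(s(s(a)), s(a), 0))), m(s(s(a)), s(s(a)), 0), 0))  →  s(m(s(m(s(a), s(0), m(s(s(a)), s(a), 0))), m(s(s(a)), s(s(a)), 0), 0))   [R2 at ε]
2. s(m(s(m(s(a), s(0), m(s(s(a)), s(a), 0))), m(s(s(a)), s(s(a)), 0), 0))  →  s(m(s(m(s(a), s(0), s(a))), m(s(s(a)), s(s(a)), 0), 0))   [R6 at 1.1.1.3]
3. s(m(s(m(s(a), s(0), s(a))), m(s(s(a)), s(s(a)), 0), 0))  →  s(m(s(s(a)), m(s(s(a)), s(s(a)), 0), 0))   [R1 at 1.1.1]
4. s(m(s(s(a)), m(s(s(a)), s(s(a)), 0), 0))  →  s(m(s(s(a)), s(s(a)), 0))   [R6 at 1]
5. s(m(s(s(a)), s(s(a)), 0))  →  s(s(s(a)))   [R6 at 1]

Reduce t₂ = s(m(s(m(s(s(m(a, s(0), s(a)))), s(0), 0)), c, s(a))):
1. s(m(s(m(s(s(m(a, s(0), s(a)))), s(0), 0)), c, s(a)))  →  s(s(m(s(s(m(a, s(0), s(a)))), s(0), 0)))   [R1 at 1]
2. s(s(m(s(s(m(a, s(0), s(a)))), s(0), 0)))  →  s(s(m(s(s(a)), s(0), 0)))   [R1 at 1.1.1.1.1]
3. s(s(m(s(s(a)), s(0), 0)))  →  s(s(s(0)))   [R6 at 1.1]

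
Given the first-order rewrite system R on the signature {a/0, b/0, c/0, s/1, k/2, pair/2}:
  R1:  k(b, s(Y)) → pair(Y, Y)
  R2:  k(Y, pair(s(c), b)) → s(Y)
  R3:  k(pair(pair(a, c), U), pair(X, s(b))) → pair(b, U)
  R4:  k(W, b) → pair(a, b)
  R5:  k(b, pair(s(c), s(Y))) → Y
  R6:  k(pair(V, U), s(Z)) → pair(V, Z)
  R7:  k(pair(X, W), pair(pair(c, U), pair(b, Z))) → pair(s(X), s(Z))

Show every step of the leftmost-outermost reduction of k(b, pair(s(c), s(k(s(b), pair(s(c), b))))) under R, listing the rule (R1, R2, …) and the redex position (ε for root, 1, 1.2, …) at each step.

1. k(b, pair(s(c), s(k(s(b), pair(s(c), b)))))  →  k(s(b), pair(s(c), b))   [R5 at ε]
2. k(s(b), pair(s(c), b))  →  s(s(b))   [R2 at ε]

s(s(b))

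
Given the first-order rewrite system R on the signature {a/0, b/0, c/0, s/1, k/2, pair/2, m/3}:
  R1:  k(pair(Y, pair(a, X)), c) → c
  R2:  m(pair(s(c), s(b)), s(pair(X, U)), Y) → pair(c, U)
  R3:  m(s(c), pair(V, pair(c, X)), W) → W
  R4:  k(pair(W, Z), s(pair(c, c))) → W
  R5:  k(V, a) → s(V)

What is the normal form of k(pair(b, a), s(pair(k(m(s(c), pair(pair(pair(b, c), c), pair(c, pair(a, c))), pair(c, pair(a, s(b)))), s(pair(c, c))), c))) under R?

1. k(pair(b, a), s(pair(k(m(s(c), pair(pair(pair(b, c), c), pair(c, pair(a, c))), pair(c, pair(a, s(b)))), s(pair(c, c))), c)))  →  k(pair(b, a), s(pair(k(pair(c, pair(a, s(b))), s(pair(c, c))), c)))   [R3 at 2.1.1.1]
2. k(pair(b, a), s(pair(k(pair(c, pair(a, s(b))), s(pair(c, c))), c)))  →  k(pair(b, a), s(pair(c, c)))   [R4 at 2.1.1]
3. k(pair(b, a), s(pair(c, c)))  →  b   [R4 at ε]

b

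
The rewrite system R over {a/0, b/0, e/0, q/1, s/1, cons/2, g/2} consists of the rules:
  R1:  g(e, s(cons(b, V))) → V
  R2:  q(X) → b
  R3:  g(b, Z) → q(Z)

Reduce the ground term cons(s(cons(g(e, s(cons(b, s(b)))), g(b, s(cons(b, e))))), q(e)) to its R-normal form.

cons(s(cons(s(b), b)), b)

1. cons(s(cons(g(e, s(cons(b, s(b)))), g(b, s(cons(b, e))))), q(e))  →  cons(s(cons(s(b), g(b, s(cons(b, e))))), q(e))   [R1 at 1.1.1]
2. cons(s(cons(s(b), g(b, s(cons(b, e))))), q(e))  →  cons(s(cons(s(b), q(s(cons(b, e))))), q(e))   [R3 at 1.1.2]
3. cons(s(cons(s(b), q(s(cons(b, e))))), q(e))  →  cons(s(cons(s(b), b)), q(e))   [R2 at 1.1.2]
4. cons(s(cons(s(b), b)), q(e))  →  cons(s(cons(s(b), b)), b)   [R2 at 2]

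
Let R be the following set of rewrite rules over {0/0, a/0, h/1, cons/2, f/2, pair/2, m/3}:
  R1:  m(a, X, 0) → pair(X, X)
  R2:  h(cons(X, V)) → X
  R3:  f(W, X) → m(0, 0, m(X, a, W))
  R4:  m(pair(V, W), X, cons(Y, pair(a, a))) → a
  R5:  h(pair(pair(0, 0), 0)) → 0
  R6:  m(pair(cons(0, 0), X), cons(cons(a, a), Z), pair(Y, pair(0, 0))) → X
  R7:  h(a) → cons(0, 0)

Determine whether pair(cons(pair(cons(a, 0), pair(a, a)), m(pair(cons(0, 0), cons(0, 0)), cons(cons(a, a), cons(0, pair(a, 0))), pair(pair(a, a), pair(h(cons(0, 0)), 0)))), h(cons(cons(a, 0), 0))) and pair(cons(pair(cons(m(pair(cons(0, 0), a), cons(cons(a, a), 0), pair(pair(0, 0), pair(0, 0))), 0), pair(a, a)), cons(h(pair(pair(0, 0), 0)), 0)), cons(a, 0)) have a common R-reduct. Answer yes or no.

Reduce t₁ = pair(cons(pair(cons(a, 0), pair(a, a)), m(pair(cons(0, 0), cons(0, 0)), cons(cons(a, a), cons(0, pair(a, 0))), pair(pair(a, a), pair(h(cons(0, 0)), 0)))), h(cons(cons(a, 0), 0))):
1. pair(cons(pair(cons(a, 0), pair(a, a)), m(pair(cons(0, 0), cons(0, 0)), cons(cons(a, a), cons(0, pair(a, 0))), pair(pair(a, a), pair(h(cons(0, 0)), 0)))), h(cons(cons(a, 0), 0)))  →  pair(cons(pair(cons(a, 0), pair(a, a)), m(pair(cons(0, 0), cons(0, 0)), cons(cons(a, a), cons(0, pair(a, 0))), pair(pair(a, a), pair(0, 0)))), h(cons(cons(a, 0), 0)))   [R2 at 1.2.3.2.1]
2. pair(cons(pair(cons(a, 0), pair(a, a)), m(pair(cons(0, 0), cons(0, 0)), cons(cons(a, a), cons(0, pair(a, 0))), pair(pair(a, a), pair(0, 0)))), h(cons(cons(a, 0), 0)))  →  pair(cons(pair(cons(a, 0), pair(a, a)), cons(0, 0)), h(cons(cons(a, 0), 0)))   [R6 at 1.2]
3. pair(cons(pair(cons(a, 0), pair(a, a)), cons(0, 0)), h(cons(cons(a, 0), 0)))  →  pair(cons(pair(cons(a, 0), pair(a, a)), cons(0, 0)), cons(a, 0))   [R2 at 2]

Reduce t₂ = pair(cons(pair(cons(m(pair(cons(0, 0), a), cons(cons(a, a), 0), pair(pair(0, 0), pair(0, 0))), 0), pair(a, a)), cons(h(pair(pair(0, 0), 0)), 0)), cons(a, 0)):
1. pair(cons(pair(cons(m(pair(cons(0, 0), a), cons(cons(a, a), 0), pair(pair(0, 0), pair(0, 0))), 0), pair(a, a)), cons(h(pair(pair(0, 0), 0)), 0)), cons(a, 0))  →  pair(cons(pair(cons(a, 0), pair(a, a)), cons(h(pair(pair(0, 0), 0)), 0)), cons(a, 0))   [R6 at 1.1.1.1]
2. pair(cons(pair(cons(a, 0), pair(a, a)), cons(h(pair(pair(0, 0), 0)), 0)), cons(a, 0))  →  pair(cons(pair(cons(a, 0), pair(a, a)), cons(0, 0)), cons(a, 0))   [R5 at 1.2.1]

yes — NF(t₁) = pair(cons(pair(cons(a, 0), pair(a, a)), cons(0, 0)), cons(a, 0)), NF(t₂) = pair(cons(pair(cons(a, 0), pair(a, a)), cons(0, 0)), cons(a, 0))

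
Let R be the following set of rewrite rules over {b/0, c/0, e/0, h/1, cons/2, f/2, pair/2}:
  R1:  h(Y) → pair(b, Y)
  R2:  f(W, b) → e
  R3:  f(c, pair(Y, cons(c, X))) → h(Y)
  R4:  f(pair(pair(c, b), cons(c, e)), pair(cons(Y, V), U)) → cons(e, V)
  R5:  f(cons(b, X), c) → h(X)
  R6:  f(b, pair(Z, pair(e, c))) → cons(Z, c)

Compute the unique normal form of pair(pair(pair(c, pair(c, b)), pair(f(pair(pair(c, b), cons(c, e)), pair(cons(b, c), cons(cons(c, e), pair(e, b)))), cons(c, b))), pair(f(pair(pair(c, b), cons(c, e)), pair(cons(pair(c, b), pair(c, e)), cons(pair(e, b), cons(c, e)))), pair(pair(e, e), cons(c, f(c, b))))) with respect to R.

pair(pair(pair(c, pair(c, b)), pair(cons(e, c), cons(c, b))), pair(cons(e, pair(c, e)), pair(pair(e, e), cons(c, e))))

1. pair(pair(pair(c, pair(c, b)), pair(f(pair(pair(c, b), cons(c, e)), pair(cons(b, c), cons(cons(c, e), pair(e, b)))), cons(c, b))), pair(f(pair(pair(c, b), cons(c, e)), pair(cons(pair(c, b), pair(c, e)), cons(pair(e, b), cons(c, e)))), pair(pair(e, e), cons(c, f(c, b)))))  →  pair(pair(pair(c, pair(c, b)), pair(cons(e, c), cons(c, b))), pair(f(pair(pair(c, b), cons(c, e)), pair(cons(pair(c, b), pair(c, e)), cons(pair(e, b), cons(c, e)))), pair(pair(e, e), cons(c, f(c, b)))))   [R4 at 1.2.1]
2. pair(pair(pair(c, pair(c, b)), pair(cons(e, c), cons(c, b))), pair(f(pair(pair(c, b), cons(c, e)), pair(cons(pair(c, b), pair(c, e)), cons(pair(e, b), cons(c, e)))), pair(pair(e, e), cons(c, f(c, b)))))  →  pair(pair(pair(c, pair(c, b)), pair(cons(e, c), cons(c, b))), pair(cons(e, pair(c, e)), pair(pair(e, e), cons(c, f(c, b)))))   [R4 at 2.1]
3. pair(pair(pair(c, pair(c, b)), pair(cons(e, c), cons(c, b))), pair(cons(e, pair(c, e)), pair(pair(e, e), cons(c, f(c, b)))))  →  pair(pair(pair(c, pair(c, b)), pair(cons(e, c), cons(c, b))), pair(cons(e, pair(c, e)), pair(pair(e, e), cons(c, e))))   [R2 at 2.2.2.2]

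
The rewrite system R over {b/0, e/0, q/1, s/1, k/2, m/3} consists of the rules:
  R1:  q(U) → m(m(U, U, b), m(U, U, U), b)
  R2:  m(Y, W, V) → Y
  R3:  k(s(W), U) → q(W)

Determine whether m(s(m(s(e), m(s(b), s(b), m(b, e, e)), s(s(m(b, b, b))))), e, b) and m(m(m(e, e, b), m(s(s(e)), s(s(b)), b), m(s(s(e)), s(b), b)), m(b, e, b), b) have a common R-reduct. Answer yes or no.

Reduce t₁ = m(s(m(s(e), m(s(b), s(b), m(b, e, e)), s(s(m(b, b, b))))), e, b):
1. m(s(m(s(e), m(s(b), s(b), m(b, e, e)), s(s(m(b, b, b))))), e, b)  →  s(m(s(e), m(s(b), s(b), m(b, e, e)), s(s(m(b, b, b)))))   [R2 at ε]
2. s(m(s(e), m(s(b), s(b), m(b, e, e)), s(s(m(b, b, b)))))  →  s(s(e))   [R2 at 1]

Reduce t₂ = m(m(m(e, e, b), m(s(s(e)), s(s(b)), b), m(s(s(e)), s(b), b)), m(b, e, b), b):
1. m(m(m(e, e, b), m(s(s(e)), s(s(b)), b), m(s(s(e)), s(b), b)), m(b, e, b), b)  →  m(m(e, e, b), m(s(s(e)), s(s(b)), b), m(s(s(e)), s(b), b))   [R2 at ε]
2. m(m(e, e, b), m(s(s(e)), s(s(b)), b), m(s(s(e)), s(b), b))  →  m(e, e, b)   [R2 at ε]
3. m(e, e, b)  →  e   [R2 at ε]

no — NF(t₁) = s(s(e)), NF(t₂) = e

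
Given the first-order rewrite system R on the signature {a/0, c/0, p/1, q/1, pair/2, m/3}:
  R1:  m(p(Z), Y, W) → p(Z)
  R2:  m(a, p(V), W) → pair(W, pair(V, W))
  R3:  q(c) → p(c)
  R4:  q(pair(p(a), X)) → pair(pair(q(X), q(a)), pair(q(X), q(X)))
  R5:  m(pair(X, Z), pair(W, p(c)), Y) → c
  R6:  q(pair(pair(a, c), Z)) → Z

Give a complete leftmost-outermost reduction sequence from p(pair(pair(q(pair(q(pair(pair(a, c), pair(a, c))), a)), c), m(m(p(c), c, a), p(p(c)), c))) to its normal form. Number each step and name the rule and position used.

1. p(pair(pair(q(pair(q(pair(pair(a, c), pair(a, c))), a)), c), m(m(p(c), c, a), p(p(c)), c)))  →  p(pair(pair(q(pair(pair(a, c), a)), c), m(m(p(c), c, a), p(p(c)), c)))   [R6 at 1.1.1.1.1]
2. p(pair(pair(q(pair(pair(a, c), a)), c), m(m(p(c), c, a), p(p(c)), c)))  →  p(pair(pair(a, c), m(m(p(c), c, a), p(p(c)), c)))   [R6 at 1.1.1]
3. p(pair(pair(a, c), m(m(p(c), c, a), p(p(c)), c)))  →  p(pair(pair(a, c), m(p(c), p(p(c)), c)))   [R1 at 1.2.1]
4. p(pair(pair(a, c), m(p(c), p(p(c)), c)))  →  p(pair(pair(a, c), p(c)))   [R1 at 1.2]

p(pair(pair(a, c), p(c)))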